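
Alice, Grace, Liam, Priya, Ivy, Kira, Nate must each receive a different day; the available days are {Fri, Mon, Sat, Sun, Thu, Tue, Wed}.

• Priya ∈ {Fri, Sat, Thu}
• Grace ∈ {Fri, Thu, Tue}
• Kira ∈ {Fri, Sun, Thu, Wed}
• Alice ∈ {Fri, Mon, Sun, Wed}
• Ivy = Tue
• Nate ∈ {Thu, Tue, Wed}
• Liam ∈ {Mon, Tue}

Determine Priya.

Sat

Ivy must be Tue (only option left). So Grace, Liam, Nate can't be Tue.
Liam must be Mon (only option left). Strike Mon from Alice.
The 5 still-open variables together cover exactly {Fri, Sat, Sun, Thu, Wed} — 5 values for 5 variables — and Sat appears only in Priya's list, so Priya = Sat.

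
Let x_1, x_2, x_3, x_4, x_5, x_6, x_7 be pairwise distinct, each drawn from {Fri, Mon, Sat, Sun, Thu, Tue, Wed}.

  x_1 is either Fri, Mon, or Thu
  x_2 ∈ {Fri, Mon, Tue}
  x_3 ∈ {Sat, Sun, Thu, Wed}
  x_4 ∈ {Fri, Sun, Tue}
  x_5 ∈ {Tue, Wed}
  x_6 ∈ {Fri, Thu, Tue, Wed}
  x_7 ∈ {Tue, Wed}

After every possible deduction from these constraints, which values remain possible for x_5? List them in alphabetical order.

Tue, Wed

Among the 7 variables, Sat fits only x_3 (and all 7 values in {Fri, Mon, Sat, Sun, Thu, Tue, Wed} must be used), so x_3 = Sat.
Among the 6 still-open variables, Sun fits only x_4 (and all 6 values in {Fri, Mon, Sun, Thu, Tue, Wed} must be used), so x_4 = Sun.
x_5 and x_7 share exactly the 2 values {Tue, Wed}; by pigeonhole those values go to them, so strike Tue, Wed from x_2, x_6.
No further eliminations apply; x_5 can still be any of Tue, Wed.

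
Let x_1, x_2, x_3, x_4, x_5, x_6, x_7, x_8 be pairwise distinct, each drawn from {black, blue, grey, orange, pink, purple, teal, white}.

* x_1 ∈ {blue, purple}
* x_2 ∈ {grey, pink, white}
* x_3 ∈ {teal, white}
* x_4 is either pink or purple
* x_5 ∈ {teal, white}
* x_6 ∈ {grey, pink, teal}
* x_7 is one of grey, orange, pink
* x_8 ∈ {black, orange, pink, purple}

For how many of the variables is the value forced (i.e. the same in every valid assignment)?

The 8 variables draw from only 8 values {black, blue, grey, orange, pink, purple, teal, white}, so each is used; only x_8 can be black, hence x_8 = black.
The 7 still-open variables draw from only 7 values {blue, grey, orange, pink, purple, teal, white}, so each is used; only x_1 can be blue, hence x_1 = blue.
The 6 still-open variables draw from only 6 values {grey, orange, pink, purple, teal, white}, so each is used; only x_7 can be orange, hence x_7 = orange.
The 5 still-open variables together cover exactly {grey, pink, purple, teal, white} — 5 values for 5 variables — and purple appears only in x_4's list, so x_4 = purple.
x_3 and x_5 between them cover only {teal, white} — a naked pair. Remove those values from x_2, x_6.
Determined: x_1=blue, x_4=purple, x_7=orange, x_8=black. The other variables each still have more than one consistent value. That makes 4.

4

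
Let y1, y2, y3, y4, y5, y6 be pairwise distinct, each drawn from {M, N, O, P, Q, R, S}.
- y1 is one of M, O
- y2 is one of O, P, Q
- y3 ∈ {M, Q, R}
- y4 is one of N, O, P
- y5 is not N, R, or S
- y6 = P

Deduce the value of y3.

R

y6 has just one choice, so y6 = P. So y2, y4, y5 can't be P.
Among the 5 still-open variables, N fits only y4 (and all 5 values in {M, N, O, Q, R} must be used), so y4 = N.
The 4 still-open variables together cover exactly {M, O, Q, R} — 4 values for 4 variables — and R appears only in y3's list, so y3 = R.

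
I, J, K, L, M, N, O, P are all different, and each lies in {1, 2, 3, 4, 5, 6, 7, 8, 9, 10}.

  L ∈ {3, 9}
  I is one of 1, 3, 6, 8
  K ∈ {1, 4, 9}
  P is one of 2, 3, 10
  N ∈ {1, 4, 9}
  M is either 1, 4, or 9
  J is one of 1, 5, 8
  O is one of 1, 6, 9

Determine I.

K, M, N between them cover only {1, 4, 9} — a naked triple. Remove those values from I, J, L, O.
L's domain is down to {3}, so L = 3. Strike 3 from I, P.
O has just one choice, so O = 6. Remove 6 from I.
So I = 8.

8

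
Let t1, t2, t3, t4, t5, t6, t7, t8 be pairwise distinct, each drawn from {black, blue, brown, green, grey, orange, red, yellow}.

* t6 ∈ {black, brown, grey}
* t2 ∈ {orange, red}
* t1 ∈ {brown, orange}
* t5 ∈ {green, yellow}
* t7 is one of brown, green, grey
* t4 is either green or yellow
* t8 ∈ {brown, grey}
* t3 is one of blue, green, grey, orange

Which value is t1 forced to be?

The 8 variables draw from only 8 values {black, blue, brown, green, grey, orange, red, yellow}, so each is used; only t6 can be black, hence t6 = black.
The 7 still-open variables together cover exactly {blue, brown, green, grey, orange, red, yellow} — 7 values for 7 variables — and blue appears only in t3's list, so t3 = blue.
The 6 still-open variables draw from only 6 values {brown, green, grey, orange, red, yellow}, so each is used; only t2 can be red, hence t2 = red.
The 5 still-open variables together cover exactly {brown, green, grey, orange, yellow} — 5 values for 5 variables — and orange appears only in t1's list, so t1 = orange.

orange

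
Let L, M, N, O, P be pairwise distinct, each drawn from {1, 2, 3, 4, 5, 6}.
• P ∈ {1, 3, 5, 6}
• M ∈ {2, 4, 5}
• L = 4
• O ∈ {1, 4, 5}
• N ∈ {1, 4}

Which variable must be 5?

O

L must be 4 (only option left). Strike 4 from M, N, O.
That leaves N = 1. Remove 1 from O, P.
So 5 goes to O.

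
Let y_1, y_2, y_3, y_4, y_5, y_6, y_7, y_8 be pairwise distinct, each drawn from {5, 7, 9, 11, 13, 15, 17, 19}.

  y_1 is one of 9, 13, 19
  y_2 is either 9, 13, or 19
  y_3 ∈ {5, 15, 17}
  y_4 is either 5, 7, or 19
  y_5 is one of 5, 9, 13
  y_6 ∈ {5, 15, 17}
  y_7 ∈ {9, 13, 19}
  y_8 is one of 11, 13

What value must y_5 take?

5

Among the 8 variables, 7 fits only y_4 (and all 8 values in {5, 7, 9, 11, 13, 15, 17, 19} must be used), so y_4 = 7.
Among the 7 still-open variables, 11 fits only y_8 (and all 7 values in {5, 9, 11, 13, 15, 17, 19} must be used), so y_8 = 11.
y_1, y_2, y_7 share exactly the 3 values {9, 13, 19}; by pigeonhole those values go to them, so strike 9, 13, 19 from y_5.
So y_5 = 5.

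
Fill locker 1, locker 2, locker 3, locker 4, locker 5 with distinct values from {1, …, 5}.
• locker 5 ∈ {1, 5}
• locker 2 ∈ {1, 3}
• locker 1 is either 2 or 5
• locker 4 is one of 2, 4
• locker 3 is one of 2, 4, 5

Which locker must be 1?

The 5 variables draw from only 5 values {1, 2, 3, 4, 5}, so each is used; only locker 2 can be 3, hence locker 2 = 3.
The 4 still-open variables together cover exactly {1, 2, 4, 5} — 4 values for 4 variables — and 1 appears only in locker 5's list, so locker 5 = 1.

locker 5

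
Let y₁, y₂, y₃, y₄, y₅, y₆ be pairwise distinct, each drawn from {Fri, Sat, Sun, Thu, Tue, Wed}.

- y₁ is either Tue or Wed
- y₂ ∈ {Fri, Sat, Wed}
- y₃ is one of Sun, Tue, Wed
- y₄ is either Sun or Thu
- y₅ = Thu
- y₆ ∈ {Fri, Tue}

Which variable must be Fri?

y₅ has just one choice, so y₅ = Thu. Remove Thu from y₄.
That leaves y₄ = Sun. Strike Sun from y₃.
The 4 still-open variables together cover exactly {Fri, Sat, Tue, Wed} — 4 values for 4 variables — and Sat appears only in y₂'s list, so y₂ = Sat.
Among the 3 still-open variables, Fri fits only y₆ (and all 3 values in {Fri, Tue, Wed} must be used), so y₆ = Fri.

y₆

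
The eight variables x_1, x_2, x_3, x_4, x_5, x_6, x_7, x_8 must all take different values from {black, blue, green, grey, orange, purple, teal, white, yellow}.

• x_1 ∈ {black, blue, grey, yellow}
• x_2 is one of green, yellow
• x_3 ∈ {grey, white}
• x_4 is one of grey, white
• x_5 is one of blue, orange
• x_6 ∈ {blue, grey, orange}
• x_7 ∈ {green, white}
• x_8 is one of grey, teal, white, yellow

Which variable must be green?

Among the 8 variables, black fits only x_1 (and all 8 values in {black, blue, green, grey, orange, teal, white, yellow} must be used), so x_1 = black.
Among the 7 still-open variables, teal fits only x_8 (and all 7 values in {blue, green, grey, orange, teal, white, yellow} must be used), so x_8 = teal.
The 6 still-open variables draw from only 6 values {blue, green, grey, orange, white, yellow}, so each is used; only x_2 can be yellow, hence x_2 = yellow.
The 5 still-open variables together cover exactly {blue, green, grey, orange, white} — 5 values for 5 variables — and green appears only in x_7's list, so x_7 = green.

x_7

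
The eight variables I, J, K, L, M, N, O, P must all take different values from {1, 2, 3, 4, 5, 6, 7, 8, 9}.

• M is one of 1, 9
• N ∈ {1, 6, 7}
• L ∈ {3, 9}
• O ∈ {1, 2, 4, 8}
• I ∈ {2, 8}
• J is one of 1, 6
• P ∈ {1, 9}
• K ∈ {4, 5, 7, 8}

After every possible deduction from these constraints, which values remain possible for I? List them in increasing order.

2, 8

M and P share exactly the 2 values {1, 9}; by pigeonhole those values go to them, so strike 1, 9 from J, L, N, O.
That leaves J = 6. Strike 6 from N.
L has just one choice, so L = 3.
N has just one choice, so N = 7. Remove 7 from K.
No further eliminations apply; I can still be any of 2, 8.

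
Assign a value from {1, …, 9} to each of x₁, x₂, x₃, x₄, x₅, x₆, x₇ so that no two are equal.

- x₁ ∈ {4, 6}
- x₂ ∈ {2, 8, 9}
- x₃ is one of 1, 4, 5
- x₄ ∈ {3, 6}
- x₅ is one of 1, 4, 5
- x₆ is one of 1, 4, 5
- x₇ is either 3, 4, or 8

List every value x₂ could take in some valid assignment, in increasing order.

x₃, x₅, x₆ share exactly the 3 values {1, 4, 5}; by pigeonhole those values go to them, so strike 1, 4, 5 from x₁, x₇.
x₁ must be 6 (only option left). Remove 6 from x₄.
That leaves x₄ = 3. Remove 3 from x₇.
x₇ has just one choice, so x₇ = 8. Remove 8 from x₂.
No further eliminations apply; x₂ can still be any of 2, 9.

2, 9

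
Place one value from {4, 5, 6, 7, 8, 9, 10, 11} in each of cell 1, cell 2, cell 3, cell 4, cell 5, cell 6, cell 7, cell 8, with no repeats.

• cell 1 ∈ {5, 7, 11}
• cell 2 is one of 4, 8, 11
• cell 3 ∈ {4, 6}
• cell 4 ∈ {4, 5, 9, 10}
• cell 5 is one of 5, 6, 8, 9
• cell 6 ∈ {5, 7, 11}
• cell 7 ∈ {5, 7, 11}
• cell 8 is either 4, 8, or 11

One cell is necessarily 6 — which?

cell 3

Among the 8 variables, 10 fits only cell 4 (and all 8 values in {4, 5, 6, 7, 8, 9, 10, 11} must be used), so cell 4 = 10.
The 7 still-open variables together cover exactly {4, 5, 6, 7, 8, 9, 11} — 7 values for 7 variables — and 9 appears only in cell 5's list, so cell 5 = 9.
Among the 6 still-open variables, 6 fits only cell 3 (and all 6 values in {4, 5, 6, 7, 8, 11} must be used), so cell 3 = 6.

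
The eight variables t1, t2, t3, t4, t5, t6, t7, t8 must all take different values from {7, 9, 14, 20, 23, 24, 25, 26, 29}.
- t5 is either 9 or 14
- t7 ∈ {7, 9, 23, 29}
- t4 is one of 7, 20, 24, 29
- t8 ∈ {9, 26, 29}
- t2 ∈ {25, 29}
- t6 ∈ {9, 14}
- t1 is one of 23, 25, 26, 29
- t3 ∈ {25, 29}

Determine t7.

t2 and t3 between them cover only {25, 29} — a naked pair. Remove those values from t1, t4, t7, t8.
The 2 variables t5 and t6 are confined to {9, 14}, which locks those values in; drop them from t7, t8.
t8 has just one choice, so t8 = 26. Strike 26 from t1.
That leaves t1 = 23. Strike 23 from t7.
So t7 = 7.

7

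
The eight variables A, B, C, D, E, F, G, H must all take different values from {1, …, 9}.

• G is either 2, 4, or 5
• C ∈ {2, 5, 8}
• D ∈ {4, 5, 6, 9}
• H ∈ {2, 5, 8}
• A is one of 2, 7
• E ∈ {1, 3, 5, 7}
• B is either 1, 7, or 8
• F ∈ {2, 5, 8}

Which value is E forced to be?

3

C, F, H between them cover only {2, 5, 8} — a naked triple. Remove those values from A, B, D, E, G.
That leaves A = 7. Eliminate 7 elsewhere: B, E.
That leaves B = 1. So E can't be 1.
So E = 3.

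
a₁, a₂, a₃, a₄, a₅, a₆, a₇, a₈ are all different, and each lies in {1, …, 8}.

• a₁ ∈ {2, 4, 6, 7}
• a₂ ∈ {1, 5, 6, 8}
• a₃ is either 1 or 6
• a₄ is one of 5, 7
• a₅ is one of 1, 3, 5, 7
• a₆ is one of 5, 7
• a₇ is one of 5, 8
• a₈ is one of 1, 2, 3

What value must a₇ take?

8

Among the 8 variables, 4 fits only a₁ (and all 8 values in {1, 2, 3, 4, 5, 6, 7, 8} must be used), so a₁ = 4.
The 7 still-open variables together cover exactly {1, 2, 3, 5, 6, 7, 8} — 7 values for 7 variables — and 2 appears only in a₈'s list, so a₈ = 2.
The 6 still-open variables draw from only 6 values {1, 3, 5, 6, 7, 8}, so each is used; only a₅ can be 3, hence a₅ = 3.
a₄ and a₆ between them cover only {5, 7} — a naked pair. Remove those values from a₂, a₇.
So a₇ = 8.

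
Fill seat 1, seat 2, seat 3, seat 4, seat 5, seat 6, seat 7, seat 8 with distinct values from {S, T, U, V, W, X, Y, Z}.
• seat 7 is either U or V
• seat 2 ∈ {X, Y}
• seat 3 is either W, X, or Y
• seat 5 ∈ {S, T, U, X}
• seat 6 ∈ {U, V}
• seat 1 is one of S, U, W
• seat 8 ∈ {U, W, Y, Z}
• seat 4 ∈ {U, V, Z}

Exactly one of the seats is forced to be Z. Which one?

The 8 variables draw from only 8 values {S, T, U, V, W, X, Y, Z}, so each is used; only seat 5 can be T, hence seat 5 = T.
Among the 7 still-open variables, S fits only seat 1 (and all 7 values in {S, U, V, W, X, Y, Z} must be used), so seat 1 = S.
The 2 variables seat 6 and seat 7 are confined to {U, V}, which locks those values in; drop them from seat 4, seat 8.
So Z goes to seat 4.

seat 4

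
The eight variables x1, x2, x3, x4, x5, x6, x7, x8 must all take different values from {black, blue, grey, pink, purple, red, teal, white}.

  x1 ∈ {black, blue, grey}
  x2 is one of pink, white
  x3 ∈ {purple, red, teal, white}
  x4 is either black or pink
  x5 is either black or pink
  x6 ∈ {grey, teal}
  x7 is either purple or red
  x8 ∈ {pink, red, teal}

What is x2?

The 8 variables draw from only 8 values {black, blue, grey, pink, purple, red, teal, white}, so each is used; only x1 can be blue, hence x1 = blue.
The 7 still-open variables draw from only 7 values {black, grey, pink, purple, red, teal, white}, so each is used; only x6 can be grey, hence x6 = grey.
The 2 variables x4 and x5 are confined to {black, pink}, which locks those values in; drop them from x2, x8.
So x2 = white.

white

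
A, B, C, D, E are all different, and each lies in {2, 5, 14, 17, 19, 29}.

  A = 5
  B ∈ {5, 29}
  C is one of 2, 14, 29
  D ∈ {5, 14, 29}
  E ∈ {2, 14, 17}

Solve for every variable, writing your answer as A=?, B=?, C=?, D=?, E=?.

A=5, B=29, C=2, D=14, E=17

A has just one choice, so A = 5. Remove 5 from B, D.
B has just one choice, so B = 29. So C, D can't be 29.
D has just one choice, so D = 14. So C, E can't be 14.
C has just one choice, so C = 2. Eliminate 2 elsewhere: E.
E has just one choice, so E = 17.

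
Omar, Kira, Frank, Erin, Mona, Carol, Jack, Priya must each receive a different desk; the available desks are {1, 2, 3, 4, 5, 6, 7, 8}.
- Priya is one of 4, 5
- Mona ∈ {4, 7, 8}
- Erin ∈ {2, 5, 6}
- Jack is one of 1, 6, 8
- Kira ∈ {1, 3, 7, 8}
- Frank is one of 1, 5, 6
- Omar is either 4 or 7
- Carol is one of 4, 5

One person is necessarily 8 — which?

Mona

The 8 variables draw from only 8 values {1, 2, 3, 4, 5, 6, 7, 8}, so each is used; only Erin can be 2, hence Erin = 2.
The 7 still-open variables together cover exactly {1, 3, 4, 5, 6, 7, 8} — 7 values for 7 variables — and 3 appears only in Kira's list, so Kira = 3.
Carol and Priya share exactly the 2 values {4, 5}; by pigeonhole those values go to them, so strike 4, 5 from Omar, Frank, Mona.
Omar has just one choice, so Omar = 7. Remove 7 from Mona.
So 8 goes to Mona.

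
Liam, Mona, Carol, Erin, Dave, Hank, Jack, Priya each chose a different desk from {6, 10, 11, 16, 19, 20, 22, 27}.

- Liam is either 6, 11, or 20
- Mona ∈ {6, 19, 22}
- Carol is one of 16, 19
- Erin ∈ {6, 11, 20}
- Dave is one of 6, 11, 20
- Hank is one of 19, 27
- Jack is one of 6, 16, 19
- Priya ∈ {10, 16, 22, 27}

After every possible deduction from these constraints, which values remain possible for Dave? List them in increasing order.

Among the 8 variables, 10 fits only Priya (and all 8 values in {6, 10, 11, 16, 19, 20, 22, 27} must be used), so Priya = 10.
The 7 still-open variables together cover exactly {6, 11, 16, 19, 20, 22, 27} — 7 values for 7 variables — and 22 appears only in Mona's list, so Mona = 22.
The 6 still-open variables draw from only 6 values {6, 11, 16, 19, 20, 27}, so each is used; only Hank can be 27, hence Hank = 27.
Liam, Erin, Dave between them cover only {6, 11, 20} — a naked triple. Remove those values from Jack.
No further eliminations apply; Dave can still be any of 6, 11, 20.

6, 11, 20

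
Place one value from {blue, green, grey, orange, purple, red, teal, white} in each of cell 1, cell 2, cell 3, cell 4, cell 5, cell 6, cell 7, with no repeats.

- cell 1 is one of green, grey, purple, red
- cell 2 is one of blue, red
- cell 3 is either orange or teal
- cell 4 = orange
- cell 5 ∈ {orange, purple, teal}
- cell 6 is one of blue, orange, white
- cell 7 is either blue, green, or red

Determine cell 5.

purple

cell 4 must be orange (only option left). Remove orange from cell 3, cell 5, cell 6.
cell 3 has just one choice, so cell 3 = teal. So cell 5 can't be teal.
So cell 5 = purple.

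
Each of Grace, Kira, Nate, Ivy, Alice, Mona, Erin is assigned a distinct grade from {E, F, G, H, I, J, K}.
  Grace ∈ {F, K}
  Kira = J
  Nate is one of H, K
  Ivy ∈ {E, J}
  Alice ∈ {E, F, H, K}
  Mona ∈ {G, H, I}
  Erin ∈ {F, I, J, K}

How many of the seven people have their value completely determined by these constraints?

4

Kira's domain is down to {J}, so Kira = J. Eliminate J elsewhere: Ivy, Erin.
That leaves Ivy = E. Strike E from Alice.
The 5 still-open variables draw from only 5 values {F, G, H, I, K}, so each is used; only Mona can be G, hence Mona = G.
The 4 still-open variables together cover exactly {F, H, I, K} — 4 values for 4 variables — and I appears only in Erin's list, so Erin = I.
Determined: Kira=J, Ivy=E, Mona=G, Erin=I. The other people each still have more than one consistent value. That makes 4.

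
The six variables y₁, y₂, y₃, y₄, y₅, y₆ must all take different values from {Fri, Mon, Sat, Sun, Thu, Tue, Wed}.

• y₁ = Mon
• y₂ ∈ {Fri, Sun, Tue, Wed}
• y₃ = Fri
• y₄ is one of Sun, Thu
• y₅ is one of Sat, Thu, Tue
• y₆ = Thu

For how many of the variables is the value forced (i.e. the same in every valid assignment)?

y₁'s domain is down to {Mon}, so y₁ = Mon.
y₃ has just one choice, so y₃ = Fri. Strike Fri from y₂.
y₆ must be Thu (only option left). Strike Thu from y₄, y₅.
y₄'s domain is down to {Sun}, so y₄ = Sun. Remove Sun from y₂.
Determined: y₁=Mon, y₃=Fri, y₄=Sun, y₆=Thu. The other variables each still have more than one consistent value. That makes 4.

4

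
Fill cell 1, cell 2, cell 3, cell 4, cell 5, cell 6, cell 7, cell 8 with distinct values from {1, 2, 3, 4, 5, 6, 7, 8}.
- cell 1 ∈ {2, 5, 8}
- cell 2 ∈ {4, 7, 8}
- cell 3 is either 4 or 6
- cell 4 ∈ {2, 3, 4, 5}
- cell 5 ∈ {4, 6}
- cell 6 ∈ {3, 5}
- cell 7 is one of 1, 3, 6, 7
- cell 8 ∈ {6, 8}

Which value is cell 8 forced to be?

The 8 variables together cover exactly {1, 2, 3, 4, 5, 6, 7, 8} — 8 values for 8 variables — and 1 appears only in cell 7's list, so cell 7 = 1.
The 7 still-open variables together cover exactly {2, 3, 4, 5, 6, 7, 8} — 7 values for 7 variables — and 7 appears only in cell 2's list, so cell 2 = 7.
cell 3 and cell 5 between them cover only {4, 6} — a naked pair. Remove those values from cell 4, cell 8.
So cell 8 = 8.

8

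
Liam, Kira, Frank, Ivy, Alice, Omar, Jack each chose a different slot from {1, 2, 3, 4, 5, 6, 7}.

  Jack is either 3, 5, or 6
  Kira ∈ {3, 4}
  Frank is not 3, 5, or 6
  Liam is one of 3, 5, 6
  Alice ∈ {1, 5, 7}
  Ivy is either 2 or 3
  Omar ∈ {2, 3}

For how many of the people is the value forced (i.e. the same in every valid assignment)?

1

Ivy and Omar between them cover only {2, 3} — a naked pair. Remove those values from Liam, Kira, Frank, Jack.
Kira's domain is down to {4}, so Kira = 4. Strike 4 from Frank.
The 2 variables Liam and Jack are confined to {5, 6}, which locks those values in; drop them from Alice.
Determined: Kira=4. The other people each still have more than one consistent value. That makes 1.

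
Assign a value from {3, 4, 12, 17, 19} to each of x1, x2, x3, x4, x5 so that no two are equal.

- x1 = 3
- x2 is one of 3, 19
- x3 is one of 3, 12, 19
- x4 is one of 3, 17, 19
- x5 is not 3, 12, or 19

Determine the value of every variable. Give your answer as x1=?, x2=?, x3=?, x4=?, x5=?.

x1 must be 3 (only option left). So x2, x3, x4 can't be 3.
That leaves x2 = 19. Eliminate 19 elsewhere: x3, x4.
That leaves x3 = 12.
That leaves x4 = 17. Strike 17 from x5.
That leaves x5 = 4.

x1=3, x2=19, x3=12, x4=17, x5=4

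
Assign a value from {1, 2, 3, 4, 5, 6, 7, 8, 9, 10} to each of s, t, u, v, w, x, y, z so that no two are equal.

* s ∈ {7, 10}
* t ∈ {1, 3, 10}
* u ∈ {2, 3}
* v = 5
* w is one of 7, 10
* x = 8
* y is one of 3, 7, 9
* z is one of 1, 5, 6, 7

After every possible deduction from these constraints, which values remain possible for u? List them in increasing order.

2, 3

v has just one choice, so v = 5. Remove 5 from z.
That leaves x = 8.
The 2 variables s and w are confined to {7, 10}, which locks those values in; drop them from t, y, z.
No further eliminations apply; u can still be any of 2, 3.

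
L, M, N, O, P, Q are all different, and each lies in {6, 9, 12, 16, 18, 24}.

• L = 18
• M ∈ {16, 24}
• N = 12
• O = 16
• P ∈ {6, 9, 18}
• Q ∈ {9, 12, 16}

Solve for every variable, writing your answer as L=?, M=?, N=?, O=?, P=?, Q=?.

L's domain is down to {18}, so L = 18. Strike 18 from P.
That leaves N = 12. Eliminate 12 elsewhere: Q.
O must be 16 (only option left). Eliminate 16 elsewhere: M, Q.
That leaves Q = 9. Strike 9 from P.
M's domain is down to {24}, so M = 24.
That leaves P = 6.

L=18, M=24, N=12, O=16, P=6, Q=9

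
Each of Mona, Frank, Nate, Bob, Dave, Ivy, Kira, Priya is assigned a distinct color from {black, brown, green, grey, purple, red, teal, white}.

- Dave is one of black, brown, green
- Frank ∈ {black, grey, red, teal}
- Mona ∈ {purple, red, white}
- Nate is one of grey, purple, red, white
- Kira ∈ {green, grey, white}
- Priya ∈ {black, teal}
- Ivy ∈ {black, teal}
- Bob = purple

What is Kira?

green

Bob has just one choice, so Bob = purple. Remove purple from Mona, Nate.
Among the 7 still-open variables, brown fits only Dave (and all 7 values in {black, brown, green, grey, red, teal, white} must be used), so Dave = brown.
The 6 still-open variables together cover exactly {black, green, grey, red, teal, white} — 6 values for 6 variables — and green appears only in Kira's list, so Kira = green.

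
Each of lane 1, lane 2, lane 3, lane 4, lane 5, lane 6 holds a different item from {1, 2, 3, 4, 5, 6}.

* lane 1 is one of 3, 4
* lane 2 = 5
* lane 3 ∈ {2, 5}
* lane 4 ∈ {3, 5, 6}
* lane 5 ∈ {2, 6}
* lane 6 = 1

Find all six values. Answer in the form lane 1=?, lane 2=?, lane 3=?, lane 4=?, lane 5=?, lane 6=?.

lane 2's domain is down to {5}, so lane 2 = 5. Strike 5 from lane 3, lane 4.
lane 3's domain is down to {2}, so lane 3 = 2. Eliminate 2 elsewhere: lane 5.
That leaves lane 5 = 6. So lane 4 can't be 6.
lane 6 must be 1 (only option left).
lane 4's domain is down to {3}, so lane 4 = 3. Eliminate 3 elsewhere: lane 1.
lane 1 must be 4 (only option left).

lane 1=4, lane 2=5, lane 3=2, lane 4=3, lane 5=6, lane 6=1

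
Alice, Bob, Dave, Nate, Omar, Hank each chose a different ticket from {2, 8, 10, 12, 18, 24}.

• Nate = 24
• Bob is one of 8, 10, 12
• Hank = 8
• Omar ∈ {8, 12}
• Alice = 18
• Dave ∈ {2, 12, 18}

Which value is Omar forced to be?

Alice has just one choice, so Alice = 18. Eliminate 18 elsewhere: Dave.
That leaves Nate = 24.
Hank must be 8 (only option left). Strike 8 from Bob, Omar.
So Omar = 12.

12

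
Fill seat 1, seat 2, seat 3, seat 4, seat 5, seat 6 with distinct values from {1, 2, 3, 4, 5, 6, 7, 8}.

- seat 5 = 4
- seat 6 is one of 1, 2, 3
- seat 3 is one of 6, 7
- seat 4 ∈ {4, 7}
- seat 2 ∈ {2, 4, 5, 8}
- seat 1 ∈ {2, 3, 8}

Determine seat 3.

seat 5 has just one choice, so seat 5 = 4. Eliminate 4 elsewhere: seat 2, seat 4.
That leaves seat 4 = 7. Eliminate 7 elsewhere: seat 3.
So seat 3 = 6.

6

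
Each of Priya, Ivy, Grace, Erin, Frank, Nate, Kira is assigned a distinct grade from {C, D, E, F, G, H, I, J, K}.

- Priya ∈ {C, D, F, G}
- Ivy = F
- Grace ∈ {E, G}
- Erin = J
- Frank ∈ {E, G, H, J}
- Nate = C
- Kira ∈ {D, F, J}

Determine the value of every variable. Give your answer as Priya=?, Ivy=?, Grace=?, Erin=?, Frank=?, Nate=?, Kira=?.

Ivy's domain is down to {F}, so Ivy = F. Eliminate F elsewhere: Priya, Kira.
Erin has just one choice, so Erin = J. So Frank, Kira can't be J.
That leaves Nate = C. Strike C from Priya.
Kira's domain is down to {D}, so Kira = D. Strike D from Priya.
Priya has just one choice, so Priya = G. Remove G from Grace, Frank.
Grace's domain is down to {E}, so Grace = E. So Frank can't be E.
Frank's domain is down to {H}, so Frank = H.

Priya=G, Ivy=F, Grace=E, Erin=J, Frank=H, Nate=C, Kira=D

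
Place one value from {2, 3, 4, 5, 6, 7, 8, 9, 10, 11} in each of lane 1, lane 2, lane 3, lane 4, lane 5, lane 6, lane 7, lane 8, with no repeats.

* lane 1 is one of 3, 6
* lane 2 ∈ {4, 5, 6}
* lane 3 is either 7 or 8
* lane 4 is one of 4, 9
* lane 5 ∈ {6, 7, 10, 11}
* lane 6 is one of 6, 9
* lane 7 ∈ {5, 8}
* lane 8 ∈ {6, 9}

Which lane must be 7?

lane 6 and lane 8 share exactly the 2 values {6, 9}; by pigeonhole those values go to them, so strike 6, 9 from lane 1, lane 2, lane 4, lane 5.
lane 1 has just one choice, so lane 1 = 3.
lane 4's domain is down to {4}, so lane 4 = 4. Eliminate 4 elsewhere: lane 2.
lane 2 has just one choice, so lane 2 = 5. Strike 5 from lane 7.
That leaves lane 7 = 8. Eliminate 8 elsewhere: lane 3.
So 7 goes to lane 3.

lane 3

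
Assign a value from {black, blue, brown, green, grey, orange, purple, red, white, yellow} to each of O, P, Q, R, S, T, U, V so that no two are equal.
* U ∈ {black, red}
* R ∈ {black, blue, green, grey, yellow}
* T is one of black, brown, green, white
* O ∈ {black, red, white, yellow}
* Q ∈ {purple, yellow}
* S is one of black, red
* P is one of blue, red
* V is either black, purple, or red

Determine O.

white

The 2 variables S and U are confined to {black, red}, which locks those values in; drop them from O, P, R, T, V.
P has just one choice, so P = blue. Eliminate blue elsewhere: R.
V has just one choice, so V = purple. Strike purple from Q.
That leaves Q = yellow. So O, R can't be yellow.
So O = white.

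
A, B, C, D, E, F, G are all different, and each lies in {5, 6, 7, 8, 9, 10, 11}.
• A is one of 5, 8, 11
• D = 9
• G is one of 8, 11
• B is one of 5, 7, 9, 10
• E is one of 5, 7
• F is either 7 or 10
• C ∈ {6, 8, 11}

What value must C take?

D's domain is down to {9}, so D = 9. Strike 9 from B.
The 6 still-open variables draw from only 6 values {5, 6, 7, 8, 10, 11}, so each is used; only C can be 6, hence C = 6.

6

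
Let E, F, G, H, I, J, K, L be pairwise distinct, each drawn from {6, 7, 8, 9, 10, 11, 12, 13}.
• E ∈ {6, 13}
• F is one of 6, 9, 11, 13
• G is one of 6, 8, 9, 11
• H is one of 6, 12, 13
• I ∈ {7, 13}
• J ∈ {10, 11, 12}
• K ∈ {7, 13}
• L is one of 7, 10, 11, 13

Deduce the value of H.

12

The 8 variables draw from only 8 values {6, 7, 8, 9, 10, 11, 12, 13}, so each is used; only G can be 8, hence G = 8.
The 7 still-open variables draw from only 7 values {6, 7, 9, 10, 11, 12, 13}, so each is used; only F can be 9, hence F = 9.
I and K share exactly the 2 values {7, 13}; by pigeonhole those values go to them, so strike 7, 13 from E, H, L.
E has just one choice, so E = 6. Remove 6 from H.
So H = 12.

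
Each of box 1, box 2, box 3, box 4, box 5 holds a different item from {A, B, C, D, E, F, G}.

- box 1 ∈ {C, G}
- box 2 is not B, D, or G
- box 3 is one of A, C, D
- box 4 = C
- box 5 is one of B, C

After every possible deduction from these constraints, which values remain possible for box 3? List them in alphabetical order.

box 4 has just one choice, so box 4 = C. Strike C from box 1, box 2, box 3, box 5.
box 5 has just one choice, so box 5 = B.
box 1 has just one choice, so box 1 = G.
No further eliminations apply; box 3 can still be any of A, D.

A, D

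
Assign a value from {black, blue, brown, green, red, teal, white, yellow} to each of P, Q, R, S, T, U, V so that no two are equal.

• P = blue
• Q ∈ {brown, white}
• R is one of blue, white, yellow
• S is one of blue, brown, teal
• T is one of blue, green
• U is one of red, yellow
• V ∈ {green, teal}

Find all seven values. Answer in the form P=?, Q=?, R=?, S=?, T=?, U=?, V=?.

P=blue, Q=white, R=yellow, S=brown, T=green, U=red, V=teal

P's domain is down to {blue}, so P = blue. Eliminate blue elsewhere: R, S, T.
T has just one choice, so T = green. So V can't be green.
V must be teal (only option left). Remove teal from S.
That leaves S = brown. Strike brown from Q.
Q must be white (only option left). Eliminate white elsewhere: R.
R's domain is down to {yellow}, so R = yellow. Remove yellow from U.
U must be red (only option left).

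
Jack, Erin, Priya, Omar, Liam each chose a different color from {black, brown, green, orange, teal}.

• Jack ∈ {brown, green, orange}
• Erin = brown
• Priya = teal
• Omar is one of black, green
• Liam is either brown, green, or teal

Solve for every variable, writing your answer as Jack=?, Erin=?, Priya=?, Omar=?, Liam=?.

Jack=orange, Erin=brown, Priya=teal, Omar=black, Liam=green

Erin's domain is down to {brown}, so Erin = brown. So Jack, Liam can't be brown.
Priya must be teal (only option left). Remove teal from Liam.
That leaves Liam = green. Remove green from Jack, Omar.
Jack's domain is down to {orange}, so Jack = orange.
Omar must be black (only option left).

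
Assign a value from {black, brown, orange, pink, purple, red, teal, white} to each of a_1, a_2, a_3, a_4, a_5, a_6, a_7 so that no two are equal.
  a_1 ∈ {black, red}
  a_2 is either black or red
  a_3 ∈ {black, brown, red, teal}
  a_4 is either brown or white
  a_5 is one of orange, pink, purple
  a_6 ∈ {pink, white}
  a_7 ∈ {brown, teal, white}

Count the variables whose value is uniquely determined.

1

a_1 and a_2 share exactly the 2 values {black, red}; by pigeonhole those values go to them, so strike black, red from a_3.
a_3, a_4, a_7 share exactly the 3 values {brown, teal, white}; by pigeonhole those values go to them, so strike brown, teal, white from a_6.
That leaves a_6 = pink. Remove pink from a_5.
Determined: a_6=pink. The other variables each still have more than one consistent value. That makes 1.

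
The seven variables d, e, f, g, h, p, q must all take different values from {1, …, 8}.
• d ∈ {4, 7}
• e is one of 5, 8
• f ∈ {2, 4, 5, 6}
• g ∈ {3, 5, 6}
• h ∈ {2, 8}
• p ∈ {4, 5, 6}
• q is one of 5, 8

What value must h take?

The 7 variables together cover exactly {2, 3, 4, 5, 6, 7, 8} — 7 values for 7 variables — and 3 appears only in g's list, so g = 3.
The 6 still-open variables draw from only 6 values {2, 4, 5, 6, 7, 8}, so each is used; only d can be 7, hence d = 7.
e and q between them cover only {5, 8} — a naked pair. Remove those values from f, h, p.
So h = 2.

2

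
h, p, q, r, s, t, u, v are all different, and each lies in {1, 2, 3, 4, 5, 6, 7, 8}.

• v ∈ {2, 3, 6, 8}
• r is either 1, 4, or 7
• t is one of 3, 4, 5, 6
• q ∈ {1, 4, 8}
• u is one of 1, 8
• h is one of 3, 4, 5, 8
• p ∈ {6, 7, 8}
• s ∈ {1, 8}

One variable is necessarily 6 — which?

The 8 variables draw from only 8 values {1, 2, 3, 4, 5, 6, 7, 8}, so each is used; only v can be 2, hence v = 2.
s and u between them cover only {1, 8} — a naked pair. Remove those values from h, p, q, r.
q's domain is down to {4}, so q = 4. Eliminate 4 elsewhere: h, r, t.
That leaves r = 7. Strike 7 from p.
So 6 goes to p.

p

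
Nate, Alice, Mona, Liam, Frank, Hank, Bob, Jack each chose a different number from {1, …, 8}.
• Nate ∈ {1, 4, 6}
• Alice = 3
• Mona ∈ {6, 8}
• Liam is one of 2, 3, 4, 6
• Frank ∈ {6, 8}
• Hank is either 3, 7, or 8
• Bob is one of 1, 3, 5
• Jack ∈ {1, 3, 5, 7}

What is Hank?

Alice's domain is down to {3}, so Alice = 3. So Liam, Hank, Bob, Jack can't be 3.
The 7 still-open variables together cover exactly {1, 2, 4, 5, 6, 7, 8} — 7 values for 7 variables — and 2 appears only in Liam's list, so Liam = 2.
The 6 still-open variables draw from only 6 values {1, 4, 5, 6, 7, 8}, so each is used; only Nate can be 4, hence Nate = 4.
Mona and Frank share exactly the 2 values {6, 8}; by pigeonhole those values go to them, so strike 6, 8 from Hank.
So Hank = 7.

7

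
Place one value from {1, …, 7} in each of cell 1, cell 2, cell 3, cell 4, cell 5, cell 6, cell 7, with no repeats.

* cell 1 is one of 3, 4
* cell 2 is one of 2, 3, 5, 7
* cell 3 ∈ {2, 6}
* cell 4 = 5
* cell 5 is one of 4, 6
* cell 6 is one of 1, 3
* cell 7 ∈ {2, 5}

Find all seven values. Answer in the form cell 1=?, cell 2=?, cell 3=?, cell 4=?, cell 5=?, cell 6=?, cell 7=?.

cell 1=3, cell 2=7, cell 3=6, cell 4=5, cell 5=4, cell 6=1, cell 7=2

cell 4 has just one choice, so cell 4 = 5. Eliminate 5 elsewhere: cell 2, cell 7.
cell 7 has just one choice, so cell 7 = 2. So cell 2, cell 3 can't be 2.
That leaves cell 3 = 6. So cell 5 can't be 6.
cell 5 must be 4 (only option left). Eliminate 4 elsewhere: cell 1.
That leaves cell 1 = 3. So cell 2, cell 6 can't be 3.
cell 2 must be 7 (only option left).
cell 6's domain is down to {1}, so cell 6 = 1.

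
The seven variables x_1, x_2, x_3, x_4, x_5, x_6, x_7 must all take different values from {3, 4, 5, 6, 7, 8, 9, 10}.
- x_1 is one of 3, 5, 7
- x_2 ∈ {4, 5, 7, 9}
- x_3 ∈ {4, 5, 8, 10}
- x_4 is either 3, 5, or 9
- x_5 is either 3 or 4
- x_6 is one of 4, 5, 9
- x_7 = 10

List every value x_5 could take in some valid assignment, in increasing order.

3, 4

x_7's domain is down to {10}, so x_7 = 10. Strike 10 from x_3.
The 6 still-open variables together cover exactly {3, 4, 5, 7, 8, 9} — 6 values for 6 variables — and 8 appears only in x_3's list, so x_3 = 8.
No further eliminations apply; x_5 can still be any of 3, 4.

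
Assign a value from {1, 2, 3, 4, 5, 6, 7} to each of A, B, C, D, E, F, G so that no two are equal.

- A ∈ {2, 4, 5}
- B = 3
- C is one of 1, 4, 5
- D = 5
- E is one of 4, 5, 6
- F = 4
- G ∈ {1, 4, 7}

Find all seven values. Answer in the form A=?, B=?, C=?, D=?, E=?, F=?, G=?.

A=2, B=3, C=1, D=5, E=6, F=4, G=7

B's domain is down to {3}, so B = 3.
D must be 5 (only option left). Strike 5 from A, C, E.
F must be 4 (only option left). Remove 4 from A, C, E, G.
That leaves A = 2.
C must be 1 (only option left). Remove 1 from G.
E's domain is down to {6}, so E = 6.
G's domain is down to {7}, so G = 7.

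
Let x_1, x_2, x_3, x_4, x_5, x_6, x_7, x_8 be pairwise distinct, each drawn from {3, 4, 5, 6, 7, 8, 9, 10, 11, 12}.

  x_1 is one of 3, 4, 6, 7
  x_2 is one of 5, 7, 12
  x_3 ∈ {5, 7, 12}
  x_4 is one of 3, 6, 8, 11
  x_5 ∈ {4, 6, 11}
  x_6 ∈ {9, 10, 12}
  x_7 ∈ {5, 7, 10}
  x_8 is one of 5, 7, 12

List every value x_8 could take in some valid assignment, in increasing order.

5, 7, 12

The 3 variables x_2, x_3, x_8 are confined to {5, 7, 12}, which locks those values in; drop them from x_1, x_6, x_7.
That leaves x_7 = 10. So x_6 can't be 10.
x_6 has just one choice, so x_6 = 9.
No further eliminations apply; x_8 can still be any of 5, 7, 12.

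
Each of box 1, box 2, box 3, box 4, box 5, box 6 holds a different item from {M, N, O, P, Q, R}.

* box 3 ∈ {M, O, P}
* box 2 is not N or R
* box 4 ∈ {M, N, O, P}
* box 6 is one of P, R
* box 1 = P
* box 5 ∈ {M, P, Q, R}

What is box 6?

box 1 must be P (only option left). Eliminate P elsewhere: box 2, box 3, box 4, box 5, box 6.
So box 6 = R.

R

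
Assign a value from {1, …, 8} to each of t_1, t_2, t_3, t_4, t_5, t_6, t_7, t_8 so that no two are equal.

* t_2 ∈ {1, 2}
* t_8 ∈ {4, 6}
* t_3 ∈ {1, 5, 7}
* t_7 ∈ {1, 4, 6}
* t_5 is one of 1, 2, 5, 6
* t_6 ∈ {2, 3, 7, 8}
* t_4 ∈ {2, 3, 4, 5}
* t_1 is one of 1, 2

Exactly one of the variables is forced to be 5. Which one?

The 8 variables draw from only 8 values {1, 2, 3, 4, 5, 6, 7, 8}, so each is used; only t_6 can be 8, hence t_6 = 8.
The 7 still-open variables draw from only 7 values {1, 2, 3, 4, 5, 6, 7}, so each is used; only t_4 can be 3, hence t_4 = 3.
The 6 still-open variables together cover exactly {1, 2, 4, 5, 6, 7} — 6 values for 6 variables — and 7 appears only in t_3's list, so t_3 = 7.
The 5 still-open variables draw from only 5 values {1, 2, 4, 5, 6}, so each is used; only t_5 can be 5, hence t_5 = 5.

t_5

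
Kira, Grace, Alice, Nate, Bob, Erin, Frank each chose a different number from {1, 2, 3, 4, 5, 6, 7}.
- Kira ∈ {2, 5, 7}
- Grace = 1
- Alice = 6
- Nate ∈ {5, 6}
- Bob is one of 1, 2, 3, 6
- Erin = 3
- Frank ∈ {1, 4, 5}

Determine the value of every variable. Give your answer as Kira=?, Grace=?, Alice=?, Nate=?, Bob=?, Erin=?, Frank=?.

Kira=7, Grace=1, Alice=6, Nate=5, Bob=2, Erin=3, Frank=4

Grace must be 1 (only option left). Eliminate 1 elsewhere: Bob, Frank.
Alice must be 6 (only option left). Strike 6 from Nate, Bob.
Nate's domain is down to {5}, so Nate = 5. Strike 5 from Kira, Frank.
Erin has just one choice, so Erin = 3. Strike 3 from Bob.
Frank has just one choice, so Frank = 4.
That leaves Bob = 2. Eliminate 2 elsewhere: Kira.
Kira has just one choice, so Kira = 7.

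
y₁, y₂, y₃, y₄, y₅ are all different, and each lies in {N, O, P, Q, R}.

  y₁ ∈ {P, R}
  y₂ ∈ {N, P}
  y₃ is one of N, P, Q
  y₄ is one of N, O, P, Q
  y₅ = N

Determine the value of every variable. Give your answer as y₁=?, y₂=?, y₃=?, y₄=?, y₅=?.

y₅'s domain is down to {N}, so y₅ = N. Strike N from y₂, y₃, y₄.
y₂ must be P (only option left). Remove P from y₁, y₃, y₄.
y₃ must be Q (only option left). Remove Q from y₄.
y₄ has just one choice, so y₄ = O.
y₁'s domain is down to {R}, so y₁ = R.

y₁=R, y₂=P, y₃=Q, y₄=O, y₅=N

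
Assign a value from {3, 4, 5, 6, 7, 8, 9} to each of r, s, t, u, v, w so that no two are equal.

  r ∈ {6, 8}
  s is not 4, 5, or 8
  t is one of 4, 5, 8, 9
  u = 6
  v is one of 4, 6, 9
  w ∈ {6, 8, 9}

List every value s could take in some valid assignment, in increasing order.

3, 7

u must be 6 (only option left). Remove 6 from r, s, v, w.
r has just one choice, so r = 8. So t, w can't be 8.
w's domain is down to {9}, so w = 9. Eliminate 9 elsewhere: s, t, v.
That leaves v = 4. Eliminate 4 elsewhere: t.
That leaves t = 5.
No further eliminations apply; s can still be any of 3, 7.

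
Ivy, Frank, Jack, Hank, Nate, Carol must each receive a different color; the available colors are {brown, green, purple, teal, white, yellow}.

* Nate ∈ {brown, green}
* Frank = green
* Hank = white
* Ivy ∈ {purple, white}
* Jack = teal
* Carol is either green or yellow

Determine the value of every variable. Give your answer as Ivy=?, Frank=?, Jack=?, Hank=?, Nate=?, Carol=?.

Frank's domain is down to {green}, so Frank = green. Strike green from Nate, Carol.
Jack's domain is down to {teal}, so Jack = teal.
Hank's domain is down to {white}, so Hank = white. So Ivy can't be white.
Nate must be brown (only option left).
That leaves Carol = yellow.
That leaves Ivy = purple.

Ivy=purple, Frank=green, Jack=teal, Hank=white, Nate=brown, Carol=yellow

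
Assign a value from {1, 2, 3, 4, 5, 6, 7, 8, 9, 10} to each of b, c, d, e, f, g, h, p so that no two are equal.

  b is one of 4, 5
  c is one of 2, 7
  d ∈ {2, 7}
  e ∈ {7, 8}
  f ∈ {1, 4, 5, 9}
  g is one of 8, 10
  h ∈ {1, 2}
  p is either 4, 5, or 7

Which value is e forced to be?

Among the 8 variables, 9 fits only f (and all 8 values in {1, 2, 4, 5, 7, 8, 9, 10} must be used), so f = 9.
The 7 still-open variables draw from only 7 values {1, 2, 4, 5, 7, 8, 10}, so each is used; only h can be 1, hence h = 1.
The 6 still-open variables together cover exactly {2, 4, 5, 7, 8, 10} — 6 values for 6 variables — and 10 appears only in g's list, so g = 10.
Among the 5 still-open variables, 8 fits only e (and all 5 values in {2, 4, 5, 7, 8} must be used), so e = 8.

8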